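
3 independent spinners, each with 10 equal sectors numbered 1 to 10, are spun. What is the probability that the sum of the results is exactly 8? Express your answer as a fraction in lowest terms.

There are 10^3 = 1000 equally likely outcomes.
The number of ordered 3-tuples from {1,…,10} summing to 8 is 21.
P(sum = 8) = 21/1000.

21/1000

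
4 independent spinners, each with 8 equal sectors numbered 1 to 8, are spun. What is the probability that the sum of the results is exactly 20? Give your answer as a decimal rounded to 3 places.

0.077

There are 8^4 = 4096 equally likely outcomes.
The number of ordered 4-tuples from {1,…,8} summing to 20 is 315.
P(sum = 20) = 315/4096 ≈ 0.077.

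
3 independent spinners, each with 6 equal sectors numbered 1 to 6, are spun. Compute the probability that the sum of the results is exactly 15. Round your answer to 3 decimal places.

There are 6^3 = 216 equally likely outcomes.
The number of ordered 3-tuples from {1,…,6} summing to 15 is 10.
P(sum = 15) = 10/216 = 5/108 ≈ 0.046.

0.046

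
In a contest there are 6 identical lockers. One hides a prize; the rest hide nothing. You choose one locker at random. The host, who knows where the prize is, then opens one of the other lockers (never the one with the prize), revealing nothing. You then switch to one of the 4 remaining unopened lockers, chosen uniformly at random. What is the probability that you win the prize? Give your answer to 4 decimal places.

Your original locker holds the prize with probability 1/6, so the other 5 collectively hold it with probability 5/6.
The host can always find an empty locker to open, so this doesn't change that 5/6; it is now spread over the 4 remaining unopened lockers.
P(win by switching) = (5/6) · (1/4) = 5/24 ≈ 0.2083.

0.2083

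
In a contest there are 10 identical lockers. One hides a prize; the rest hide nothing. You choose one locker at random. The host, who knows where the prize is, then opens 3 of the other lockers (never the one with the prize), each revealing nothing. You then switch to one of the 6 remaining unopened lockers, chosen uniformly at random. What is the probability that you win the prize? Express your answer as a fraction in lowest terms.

3/20

Your original locker holds the prize with probability 1/10, so the other 9 collectively hold it with probability 9/10.
The host can always find 3 empty lockers to open, so the reveals don't change that 9/10; it is now spread over the 6 remaining unopened lockers.
P(win by switching) = (9/10) · (1/6) = 3/20.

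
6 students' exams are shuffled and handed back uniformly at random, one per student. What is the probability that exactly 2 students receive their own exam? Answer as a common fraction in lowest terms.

Choose which 2 of the 6 are fixed: C(6,2) = 15 ways.
The remaining 4 must have no fixed point: D(4) = 9.
P = 15·9/720 = 3/16.

3/16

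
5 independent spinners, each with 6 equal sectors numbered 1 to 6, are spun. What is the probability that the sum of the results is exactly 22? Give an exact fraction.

There are 6^5 = 7776 equally likely outcomes.
The number of ordered 5-tuples from {1,…,6} summing to 22 is 420.
P(sum = 22) = 420/7776 = 35/648.

35/648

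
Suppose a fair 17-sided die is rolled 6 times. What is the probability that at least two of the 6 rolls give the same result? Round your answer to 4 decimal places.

P(all 6 different) = 17/17 · 16/17 · ··· · 12/17 ≈ 0.3692.
P(at least two equal) = 1 − 0.3692 = 0.6308.

0.6308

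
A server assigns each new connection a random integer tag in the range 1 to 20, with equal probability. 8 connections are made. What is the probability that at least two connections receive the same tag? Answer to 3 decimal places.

0.802

It's easier to compute the probability that all 8 are distinct.
P(all distinct) = 20/20 · 19/20 · ··· · 13/20 ≈ 0.198.
So the probability of at least one match is 1 − 0.198 = 0.802.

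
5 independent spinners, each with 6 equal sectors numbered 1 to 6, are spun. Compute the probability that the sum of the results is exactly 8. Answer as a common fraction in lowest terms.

35/7776

There are 6^5 = 7776 equally likely outcomes.
The number of ordered 5-tuples from {1,…,6} summing to 8 is 35.
P(sum = 8) = 35/7776.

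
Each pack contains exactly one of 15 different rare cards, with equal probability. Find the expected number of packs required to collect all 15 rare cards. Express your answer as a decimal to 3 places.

After i distinct types are collected, each trial gives a new one with probability (15−i)/15, so the expected wait for the next new type is 15/(15−i).
E = 15/15 + 15/14 + 15/13 + 15/12 + 15/11 + 15/10 + 15/9 + 15/8 + 15/7 + 15/6 + 15/5 + 15/4 + 15/3 + 15/2 + 15/1 = 1195757/24024 ≈ 49.773.

49.773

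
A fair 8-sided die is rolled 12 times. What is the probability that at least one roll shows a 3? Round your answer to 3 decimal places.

P(no roll shows a 3) = (7/8)^12 ≈ 0.201.
P(at least one) = 1 − 0.201 = 0.799.

0.799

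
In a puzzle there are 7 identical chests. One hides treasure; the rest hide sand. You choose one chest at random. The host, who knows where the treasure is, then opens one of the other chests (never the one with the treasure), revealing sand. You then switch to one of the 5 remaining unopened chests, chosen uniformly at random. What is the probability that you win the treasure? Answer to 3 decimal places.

Your original chest holds the treasure with probability 1/7, so the other 6 collectively hold it with probability 6/7.
The host can always find an empty chest to open, so this doesn't change that 6/7; it is now spread over the 5 remaining unopened chests.
P(win by switching) = (6/7) · (1/5) = 6/35 ≈ 0.171.

0.171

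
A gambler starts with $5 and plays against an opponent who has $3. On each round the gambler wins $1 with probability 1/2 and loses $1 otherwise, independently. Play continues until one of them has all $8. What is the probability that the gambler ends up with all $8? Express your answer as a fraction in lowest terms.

5/8

With a fair step, P(i) = ½P(i−1) + ½P(i+1) with P(0)=0, P(8)=1 has the linear solution P(i) = i/8.
P(5) = 5/8.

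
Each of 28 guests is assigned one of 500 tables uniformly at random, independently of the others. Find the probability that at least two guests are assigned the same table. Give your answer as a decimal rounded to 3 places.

0.537

It's easier to compute the probability that all 28 are distinct.
P(all distinct) = 500/500 · 499/500 · ··· · 473/500 ≈ 0.463.
So the probability of at least one match is 1 − 0.463 = 0.537.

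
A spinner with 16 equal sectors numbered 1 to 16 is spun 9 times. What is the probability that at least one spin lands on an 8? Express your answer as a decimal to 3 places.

0.441

P(no spin lands on an 8) = (15/16)^9 ≈ 0.559.
P(at least one) = 1 − 0.559 = 0.441.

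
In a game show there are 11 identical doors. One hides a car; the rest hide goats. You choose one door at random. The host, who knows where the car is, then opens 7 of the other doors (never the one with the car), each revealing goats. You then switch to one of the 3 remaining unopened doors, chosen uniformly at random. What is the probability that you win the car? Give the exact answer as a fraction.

Your original door holds the car with probability 1/11, so the other 10 collectively hold it with probability 10/11.
The host can always find 7 empty doors to open, so the reveals don't change that 10/11; it is now spread over the 3 remaining unopened doors.
P(win by switching) = (10/11) · (1/3) = 10/33.

10/33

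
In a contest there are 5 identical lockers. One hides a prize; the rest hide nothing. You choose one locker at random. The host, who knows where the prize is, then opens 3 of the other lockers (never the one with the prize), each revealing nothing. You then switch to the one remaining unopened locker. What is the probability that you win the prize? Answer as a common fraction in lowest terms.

4/5

Your original locker holds the prize with probability 1/5, so the other 4 collectively hold it with probability 4/5.
The host can always find 3 empty lockers to open, so the reveals don't change that 4/5; it is now spread over the 1 remaining unopened locker.
P(win by switching) = (4/5) · (1/1) = 4/5.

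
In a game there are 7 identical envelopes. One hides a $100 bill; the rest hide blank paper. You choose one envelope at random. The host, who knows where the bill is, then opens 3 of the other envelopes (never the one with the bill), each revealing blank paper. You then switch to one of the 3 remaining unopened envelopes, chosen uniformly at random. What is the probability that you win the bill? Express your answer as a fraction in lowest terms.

2/7

Your original envelope holds the bill with probability 1/7, so the other 6 collectively hold it with probability 6/7.
The host can always find 3 empty envelopes to open, so the reveals don't change that 6/7; it is now spread over the 3 remaining unopened envelopes.
P(win by switching) = (6/7) · (1/3) = 2/7.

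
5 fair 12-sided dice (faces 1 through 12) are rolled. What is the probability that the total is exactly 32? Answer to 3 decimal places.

0.050

There are 12^5 = 248832 equally likely outcomes.
The number of ordered 5-tuples from {1,…,12} summing to 32 is 12435.
P(sum = 32) = 12435/248832 = 4145/82944 ≈ 0.050.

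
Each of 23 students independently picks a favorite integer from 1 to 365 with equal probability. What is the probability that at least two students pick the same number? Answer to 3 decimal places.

0.507

It's easier to compute the probability that all 23 are distinct.
P(all distinct) = 365/365 · 364/365 · ··· · 343/365 ≈ 0.493.
So the probability of at least one match is 1 − 0.493 = 0.507.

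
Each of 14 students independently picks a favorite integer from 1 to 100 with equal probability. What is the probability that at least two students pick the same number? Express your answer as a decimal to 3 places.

0.615

It's easier to compute the probability that all 14 are distinct.
P(all distinct) = 100/100 · 99/100 · ··· · 87/100 ≈ 0.385.
So the probability of at least one match is 1 − 0.385 = 0.615.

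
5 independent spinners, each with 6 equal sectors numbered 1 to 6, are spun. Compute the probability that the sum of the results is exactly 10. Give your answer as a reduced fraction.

7/432

There are 6^5 = 7776 equally likely outcomes.
The number of ordered 5-tuples from {1,…,6} summing to 10 is 126.
P(sum = 10) = 126/7776 = 7/432.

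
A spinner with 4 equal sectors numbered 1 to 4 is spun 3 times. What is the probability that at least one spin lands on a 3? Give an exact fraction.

37/64

P(no spin lands on a 3) = (3/4)^3 = 27/64.
P(at least one) = 1 − 27/64 = 37/64.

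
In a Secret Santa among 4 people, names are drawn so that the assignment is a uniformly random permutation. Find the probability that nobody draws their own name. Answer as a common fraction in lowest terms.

This is the derangement probability: permutations of 4 with no fixed point.
D(4) = 4! · (1 − 1/1! + 1/2! − ··· + (−1)^4/4!) = 9.
P = 9/24 = 3/8.

3/8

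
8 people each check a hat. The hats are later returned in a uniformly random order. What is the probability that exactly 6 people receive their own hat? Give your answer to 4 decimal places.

Choose which 6 of the 8 are fixed: C(8,6) = 28 ways.
The remaining 2 must have no fixed point: D(2) = 1.
P = 28·1/40320 = 1/1440 ≈ 0.0007.

0.0007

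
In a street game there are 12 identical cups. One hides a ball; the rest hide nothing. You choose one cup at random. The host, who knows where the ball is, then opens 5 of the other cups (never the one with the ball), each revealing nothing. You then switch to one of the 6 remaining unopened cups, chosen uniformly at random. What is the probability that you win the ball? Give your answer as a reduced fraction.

Your original cup holds the ball with probability 1/12, so the other 11 collectively hold it with probability 11/12.
The host can always find 5 empty cups to open, so the reveals don't change that 11/12; it is now spread over the 6 remaining unopened cups.
P(win by switching) = (11/12) · (1/6) = 11/72.

11/72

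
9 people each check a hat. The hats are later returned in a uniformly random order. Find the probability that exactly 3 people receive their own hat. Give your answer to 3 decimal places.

Choose which 3 of the 9 are fixed: C(9,3) = 84 ways.
The remaining 6 must have no fixed point: D(6) = 265.
P = 84·265/362880 = 53/864 ≈ 0.061.

0.061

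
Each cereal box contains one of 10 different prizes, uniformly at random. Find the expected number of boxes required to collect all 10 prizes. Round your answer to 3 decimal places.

After i distinct types are collected, each trial gives a new one with probability (10−i)/10, so the expected wait for the next new type is 10/(10−i).
E = 10/10 + 10/9 + 10/8 + 10/7 + 10/6 + 10/5 + 10/4 + 10/3 + 10/2 + 10/1 = 7381/252 ≈ 29.290.

29.290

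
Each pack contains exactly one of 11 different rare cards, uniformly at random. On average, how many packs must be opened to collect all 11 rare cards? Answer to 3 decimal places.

After i distinct types are collected, each trial gives a new one with probability (11−i)/11, so the expected wait for the next new type is 11/(11−i).
E = 11/11 + 11/10 + 11/9 + 11/8 + 11/7 + 11/6 + 11/5 + 11/4 + 11/3 + 11/2 + 11/1 = 83711/2520 ≈ 33.219.

33.219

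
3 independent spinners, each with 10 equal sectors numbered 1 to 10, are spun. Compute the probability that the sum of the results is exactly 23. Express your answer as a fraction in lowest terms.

9/250

There are 10^3 = 1000 equally likely outcomes.
The number of ordered 3-tuples from {1,…,10} summing to 23 is 36.
P(sum = 23) = 36/1000 = 9/250.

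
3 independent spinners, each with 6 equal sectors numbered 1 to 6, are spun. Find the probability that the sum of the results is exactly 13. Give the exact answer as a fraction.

There are 6^3 = 216 equally likely outcomes.
The number of ordered 3-tuples from {1,…,6} summing to 13 is 21.
P(sum = 13) = 21/216 = 7/72.

7/72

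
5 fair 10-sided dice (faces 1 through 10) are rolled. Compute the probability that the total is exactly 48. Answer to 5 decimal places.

0.00015

There are 10^5 = 100000 equally likely outcomes.
The number of ordered 5-tuples from {1,…,10} summing to 48 is 15.
P(sum = 48) = 15/100000 = 3/20000 ≈ 0.00015.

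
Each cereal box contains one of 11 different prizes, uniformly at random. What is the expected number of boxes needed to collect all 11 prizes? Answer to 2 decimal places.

33.22

After i distinct types are collected, each trial gives a new one with probability (11−i)/11, so the expected wait for the next new type is 11/(11−i).
E = 11/11 + 11/10 + 11/9 + 11/8 + 11/7 + 11/6 + 11/5 + 11/4 + 11/3 + 11/2 + 11/1 = 83711/2520 ≈ 33.22.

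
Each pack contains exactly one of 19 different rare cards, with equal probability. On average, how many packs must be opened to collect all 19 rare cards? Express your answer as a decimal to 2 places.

After i distinct types are collected, each trial gives a new one with probability (19−i)/19, so the expected wait for the next new type is 19/(19−i).
E = 19/19 + 19/18 + 19/17 + 19/16 + 19/15 + 19/14 + 19/13 + 19/12 + 19/11 + 19/10 + 19/9 + 19/8 + 19/7 + 19/6 + 19/5 + 19/4 + 19/3 + 19/2 + 19/1 = 275295799/4084080 ≈ 67.41.

67.41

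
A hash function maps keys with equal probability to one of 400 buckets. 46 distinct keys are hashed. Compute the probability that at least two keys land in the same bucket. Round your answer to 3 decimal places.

It's easier to compute the probability that all 46 are distinct.
P(all distinct) = 400/400 · 399/400 · ··· · 355/400 ≈ 0.068.
So the probability of at least one match is 1 − 0.068 = 0.932.

0.932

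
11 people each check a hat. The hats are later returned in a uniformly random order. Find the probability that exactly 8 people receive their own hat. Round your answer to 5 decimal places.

0.00001

Choose which 8 of the 11 are fixed: C(11,8) = 165 ways.
The remaining 3 must have no fixed point: D(3) = 2.
P = 165·2/39916800 = 1/120960 ≈ 0.00001.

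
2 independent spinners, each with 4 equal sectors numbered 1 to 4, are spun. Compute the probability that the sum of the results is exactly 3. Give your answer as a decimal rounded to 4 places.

There are 4^2 = 16 equally likely outcomes.
The number of ordered 2-tuples from {1,…,4} summing to 3 is 2.
P(sum = 3) = 2/16 = 1/8 ≈ 0.1250.

0.1250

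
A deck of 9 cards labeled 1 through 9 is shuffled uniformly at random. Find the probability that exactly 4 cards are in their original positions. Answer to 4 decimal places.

0.0153

Choose which 4 of the 9 are fixed: C(9,4) = 126 ways.
The remaining 5 must have no fixed point: D(5) = 44.
P = 126·44/362880 = 11/720 ≈ 0.0153.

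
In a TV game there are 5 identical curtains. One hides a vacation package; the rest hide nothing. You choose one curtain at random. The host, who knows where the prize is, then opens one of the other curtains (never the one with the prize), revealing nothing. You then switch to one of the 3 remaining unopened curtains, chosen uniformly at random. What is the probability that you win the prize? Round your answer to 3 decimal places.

Your original curtain holds the prize with probability 1/5, so the other 4 collectively hold it with probability 4/5.
The host can always find an empty curtain to open, so this doesn't change that 4/5; it is now spread over the 3 remaining unopened curtains.
P(win by switching) = (4/5) · (1/3) = 4/15 ≈ 0.267.

0.267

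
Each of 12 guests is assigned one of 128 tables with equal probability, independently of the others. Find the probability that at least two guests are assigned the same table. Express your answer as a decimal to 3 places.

It's easier to compute the probability that all 12 are distinct.
P(all distinct) = 128/128 · 127/128 · ··· · 117/128 ≈ 0.588.
So the probability of at least one match is 1 − 0.588 = 0.412.

0.412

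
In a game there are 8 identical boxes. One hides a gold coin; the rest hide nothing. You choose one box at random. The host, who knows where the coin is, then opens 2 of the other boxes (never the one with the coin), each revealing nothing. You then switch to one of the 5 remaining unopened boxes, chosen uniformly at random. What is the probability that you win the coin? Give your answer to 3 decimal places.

0.175

Your original box holds the coin with probability 1/8, so the other 7 collectively hold it with probability 7/8.
The host can always find 2 empty boxes to open, so the reveals don't change that 7/8; it is now spread over the 5 remaining unopened boxes.
P(win by switching) = (7/8) · (1/5) = 7/40 ≈ 0.175.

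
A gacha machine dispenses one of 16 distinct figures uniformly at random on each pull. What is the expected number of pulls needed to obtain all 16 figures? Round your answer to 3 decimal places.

54.092

After i distinct types are collected, each trial gives a new one with probability (16−i)/16, so the expected wait for the next new type is 16/(16−i).
E = 16/16 + 16/15 + 16/14 + 16/13 + 16/12 + 16/11 + 16/10 + 16/9 + 16/8 + 16/7 + 16/6 + 16/5 + 16/4 + 16/3 + 16/2 + 16/1 = 2436559/45045 ≈ 54.092.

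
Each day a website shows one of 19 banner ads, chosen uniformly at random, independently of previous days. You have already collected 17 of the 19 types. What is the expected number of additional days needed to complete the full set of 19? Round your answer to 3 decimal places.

28.500

Starting from 17 distinct types, each trial gives a new one with probability (19−i)/19 when i types are held, so the wait for the next new type is 19/(19−i).
E = 19/2 + 19/1 = 57/2 ≈ 28.500.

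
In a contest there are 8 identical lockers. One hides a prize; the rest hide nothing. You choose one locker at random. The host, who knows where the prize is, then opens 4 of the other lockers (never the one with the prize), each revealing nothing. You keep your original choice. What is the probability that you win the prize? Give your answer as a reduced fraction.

1/8

The host can always open 4 empty lockers regardless of your choice, so the reveals give no information about your original locker.
P(win by staying) = 1/8.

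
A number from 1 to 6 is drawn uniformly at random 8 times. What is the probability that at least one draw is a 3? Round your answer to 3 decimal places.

0.767

P(no draw is a 3) = (5/6)^8 ≈ 0.233.
P(at least one) = 1 − 0.233 = 0.767.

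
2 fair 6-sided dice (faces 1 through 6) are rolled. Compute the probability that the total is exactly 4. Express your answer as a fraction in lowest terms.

There are 6^2 = 36 equally likely outcomes.
The number of ordered 2-tuples from {1,…,6} summing to 4 is 3.
P(sum = 4) = 3/36 = 1/12.

1/12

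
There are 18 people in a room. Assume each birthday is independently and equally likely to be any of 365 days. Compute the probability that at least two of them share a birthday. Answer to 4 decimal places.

0.3469

It's easier to compute the probability that all 18 are distinct.
P(all distinct) = 365/365 · 364/365 · ··· · 348/365 ≈ 0.6531.
So the probability of at least one match is 1 − 0.6531 = 0.3469.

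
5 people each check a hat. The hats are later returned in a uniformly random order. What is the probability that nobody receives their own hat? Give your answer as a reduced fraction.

This is the derangement probability: permutations of 5 with no fixed point.
D(5) = 5! · (1 − 1/1! + 1/2! − ··· + (−1)^5/5!) = 44.
P = 44/120 = 11/30.

11/30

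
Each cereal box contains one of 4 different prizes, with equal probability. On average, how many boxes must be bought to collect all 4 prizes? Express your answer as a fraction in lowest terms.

After i distinct types are collected, each trial gives a new one with probability (4−i)/4, so the expected wait for the next new type is 4/(4−i).
E = 4/4 + 4/3 + 4/2 + 4/1 = 25/3.

25/3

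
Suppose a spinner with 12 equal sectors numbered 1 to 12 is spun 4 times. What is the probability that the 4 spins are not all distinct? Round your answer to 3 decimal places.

0.427

P(all 4 different) = 12/12 · 11/12 · ··· · 9/12 ≈ 0.573.
P(at least two equal) = 1 − 0.573 = 0.427.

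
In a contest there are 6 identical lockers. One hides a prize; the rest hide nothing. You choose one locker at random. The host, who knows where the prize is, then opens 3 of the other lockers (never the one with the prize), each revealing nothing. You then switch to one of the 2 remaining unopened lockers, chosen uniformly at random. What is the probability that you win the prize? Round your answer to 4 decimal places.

Your original locker holds the prize with probability 1/6, so the other 5 collectively hold it with probability 5/6.
The host can always find 3 empty lockers to open, so the reveals don't change that 5/6; it is now spread over the 2 remaining unopened lockers.
P(win by switching) = (5/6) · (1/2) = 5/12 ≈ 0.4167.

0.4167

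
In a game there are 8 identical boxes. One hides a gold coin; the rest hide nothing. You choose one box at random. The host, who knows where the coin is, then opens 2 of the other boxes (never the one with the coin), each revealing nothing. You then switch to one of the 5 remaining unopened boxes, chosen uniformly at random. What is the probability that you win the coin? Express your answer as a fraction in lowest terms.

Your original box holds the coin with probability 1/8, so the other 7 collectively hold it with probability 7/8.
The host can always find 2 empty boxes to open, so the reveals don't change that 7/8; it is now spread over the 5 remaining unopened boxes.
P(win by switching) = (7/8) · (1/5) = 7/40.

7/40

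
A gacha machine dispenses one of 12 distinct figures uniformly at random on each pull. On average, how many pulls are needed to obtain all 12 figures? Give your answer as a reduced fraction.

After i distinct types are collected, each trial gives a new one with probability (12−i)/12, so the expected wait for the next new type is 12/(12−i).
E = 12/12 + 12/11 + 12/10 + 12/9 + 12/8 + 12/7 + 12/6 + 12/5 + 12/4 + 12/3 + 12/2 + 12/1 = 86021/2310.

86021/2310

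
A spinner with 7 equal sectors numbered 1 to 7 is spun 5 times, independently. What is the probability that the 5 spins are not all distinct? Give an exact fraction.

P(all 5 different) = 7/7 · 6/7 · ··· · 3/7 = 360/2401.
P(at least two equal) = 1 − 360/2401 = 2041/2401.

2041/2401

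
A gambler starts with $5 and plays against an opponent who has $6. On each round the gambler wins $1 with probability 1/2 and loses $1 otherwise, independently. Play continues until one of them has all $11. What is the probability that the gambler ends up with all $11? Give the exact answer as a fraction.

With a fair step, P(i) = ½P(i−1) + ½P(i+1) with P(0)=0, P(11)=1 has the linear solution P(i) = i/11.
P(5) = 5/11.

5/11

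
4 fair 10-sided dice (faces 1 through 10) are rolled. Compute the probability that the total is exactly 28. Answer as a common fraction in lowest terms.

There are 10^4 = 10000 equally likely outcomes.
The number of ordered 4-tuples from {1,…,10} summing to 28 is 415.
P(sum = 28) = 415/10000 = 83/2000.

83/2000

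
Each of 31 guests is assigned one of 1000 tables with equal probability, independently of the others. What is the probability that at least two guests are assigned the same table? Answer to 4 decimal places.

0.3749

It's easier to compute the probability that all 31 are distinct.
P(all distinct) = 1000/1000 · 999/1000 · ··· · 970/1000 ≈ 0.6251.
So the probability of at least one match is 1 − 0.6251 = 0.3749.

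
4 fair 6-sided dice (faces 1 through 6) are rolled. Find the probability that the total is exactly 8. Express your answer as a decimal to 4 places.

0.0270

There are 6^4 = 1296 equally likely outcomes.
The number of ordered 4-tuples from {1,…,6} summing to 8 is 35.
P(sum = 8) = 35/1296 ≈ 0.0270.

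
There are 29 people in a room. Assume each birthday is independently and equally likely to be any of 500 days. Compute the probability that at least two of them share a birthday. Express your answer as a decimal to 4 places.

It's easier to compute the probability that all 29 are distinct.
P(all distinct) = 500/500 · 499/500 · ··· · 472/500 ≈ 0.4370.
So the probability of at least one match is 1 − 0.4370 = 0.5630.

0.5630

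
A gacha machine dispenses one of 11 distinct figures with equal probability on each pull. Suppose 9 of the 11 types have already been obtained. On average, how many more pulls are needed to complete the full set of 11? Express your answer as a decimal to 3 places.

Starting from 9 distinct types, each trial gives a new one with probability (11−i)/11 when i types are held, so the wait for the next new type is 11/(11−i).
E = 11/2 + 11/1 = 33/2 ≈ 16.500.

16.500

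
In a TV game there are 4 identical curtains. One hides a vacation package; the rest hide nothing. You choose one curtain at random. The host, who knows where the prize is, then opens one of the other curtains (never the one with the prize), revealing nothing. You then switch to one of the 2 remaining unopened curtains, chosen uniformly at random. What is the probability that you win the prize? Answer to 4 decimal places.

0.3750

Your original curtain holds the prize with probability 1/4, so the other 3 collectively hold it with probability 3/4.
The host can always find an empty curtain to open, so this doesn't change that 3/4; it is now spread over the 2 remaining unopened curtains.
P(win by switching) = (3/4) · (1/2) = 3/8 ≈ 0.3750.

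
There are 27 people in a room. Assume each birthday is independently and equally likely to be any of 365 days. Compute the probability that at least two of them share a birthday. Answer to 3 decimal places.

It's easier to compute the probability that all 27 are distinct.
P(all distinct) = 365/365 · 364/365 · ··· · 339/365 ≈ 0.373.
So the probability of at least one match is 1 − 0.373 = 0.627.

0.627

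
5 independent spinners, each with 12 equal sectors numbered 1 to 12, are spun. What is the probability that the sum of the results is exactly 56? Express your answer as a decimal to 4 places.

0.0003

There are 12^5 = 248832 equally likely outcomes.
The number of ordered 5-tuples from {1,…,12} summing to 56 is 70.
P(sum = 56) = 70/248832 = 35/124416 ≈ 0.0003.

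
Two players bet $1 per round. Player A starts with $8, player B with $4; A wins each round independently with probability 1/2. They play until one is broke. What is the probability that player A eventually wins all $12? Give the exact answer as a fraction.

With a fair step, P(i) = ½P(i−1) + ½P(i+1) with P(0)=0, P(12)=1 has the linear solution P(i) = i/12.
P(8) = 8/12 = 2/3.

2/3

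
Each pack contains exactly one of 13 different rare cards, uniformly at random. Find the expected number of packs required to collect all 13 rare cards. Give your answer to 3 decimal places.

After i distinct types are collected, each trial gives a new one with probability (13−i)/13, so the expected wait for the next new type is 13/(13−i).
E = 13/13 + 13/12 + 13/11 + 13/10 + 13/9 + 13/8 + 13/7 + 13/6 + 13/5 + 13/4 + 13/3 + 13/2 + 13/1 = 1145993/27720 ≈ 41.342.

41.342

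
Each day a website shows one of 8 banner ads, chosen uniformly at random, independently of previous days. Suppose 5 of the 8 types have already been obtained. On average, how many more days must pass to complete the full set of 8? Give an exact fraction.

Starting from 5 distinct types, each trial gives a new one with probability (8−i)/8 when i types are held, so the wait for the next new type is 8/(8−i).
E = 8/3 + 8/2 + 8/1 = 44/3.

44/3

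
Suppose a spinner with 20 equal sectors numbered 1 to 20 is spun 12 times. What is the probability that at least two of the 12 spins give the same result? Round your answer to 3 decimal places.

0.985

P(all 12 different) = 20/20 · 19/20 · ··· · 9/20 ≈ 0.015.
P(at least two equal) = 1 − 0.015 = 0.985.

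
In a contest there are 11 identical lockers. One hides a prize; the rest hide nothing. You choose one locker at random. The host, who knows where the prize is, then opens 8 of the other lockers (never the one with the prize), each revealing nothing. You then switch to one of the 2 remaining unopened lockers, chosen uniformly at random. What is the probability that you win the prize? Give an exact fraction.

5/11

Your original locker holds the prize with probability 1/11, so the other 10 collectively hold it with probability 10/11.
The host can always find 8 empty lockers to open, so the reveals don't change that 10/11; it is now spread over the 2 remaining unopened lockers.
P(win by switching) = (10/11) · (1/2) = 5/11.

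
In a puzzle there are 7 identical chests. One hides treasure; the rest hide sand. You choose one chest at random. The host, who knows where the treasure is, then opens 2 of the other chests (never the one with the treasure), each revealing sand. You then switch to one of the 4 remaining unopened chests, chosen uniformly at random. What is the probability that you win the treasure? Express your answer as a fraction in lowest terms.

Your original chest holds the treasure with probability 1/7, so the other 6 collectively hold it with probability 6/7.
The host can always find 2 empty chests to open, so the reveals don't change that 6/7; it is now spread over the 4 remaining unopened chests.
P(win by switching) = (6/7) · (1/4) = 3/14.

3/14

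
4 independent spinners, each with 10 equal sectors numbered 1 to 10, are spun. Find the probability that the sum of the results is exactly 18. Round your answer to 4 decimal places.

0.0540

There are 10^4 = 10000 equally likely outcomes.
The number of ordered 4-tuples from {1,…,10} summing to 18 is 540.
P(sum = 18) = 540/10000 = 27/500 ≈ 0.0540.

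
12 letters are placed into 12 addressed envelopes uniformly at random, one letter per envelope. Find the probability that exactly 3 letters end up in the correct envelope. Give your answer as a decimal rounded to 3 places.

0.061

Choose which 3 of the 12 are fixed: C(12,3) = 220 ways.
The remaining 9 must have no fixed point: D(9) = 133496.
P = 220·133496/479001600 = 16687/272160 ≈ 0.061.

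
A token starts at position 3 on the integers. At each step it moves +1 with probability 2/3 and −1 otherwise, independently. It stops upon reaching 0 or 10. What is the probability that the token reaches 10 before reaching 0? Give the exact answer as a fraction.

Let r = q/p = (1/3)/(2/3) = 1/2. The recurrence P(i) = p·P(i+1) + q·P(i−1) with P(0)=0, P(10)=1 gives P(i) = (1 − r^i)/(1 − r^10).
P(3) = (1 − (1/2)^3) / (1 − (1/2)^10) = 896/1023.

896/1023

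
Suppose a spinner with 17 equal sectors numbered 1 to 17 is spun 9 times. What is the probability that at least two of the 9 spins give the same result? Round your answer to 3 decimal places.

0.926

P(all 9 different) = 17/17 · 16/17 · ··· · 9/17 ≈ 0.074.
P(at least two equal) = 1 − 0.074 = 0.926.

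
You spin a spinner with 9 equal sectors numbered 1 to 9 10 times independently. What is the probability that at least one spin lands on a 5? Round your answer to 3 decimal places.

P(no spin lands on a 5) = (8/9)^10 ≈ 0.308.
P(at least one) = 1 − 0.308 = 0.692.

0.692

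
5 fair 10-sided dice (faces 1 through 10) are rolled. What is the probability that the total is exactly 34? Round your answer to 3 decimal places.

0.038

There are 10^5 = 100000 equally likely outcomes.
The number of ordered 5-tuples from {1,…,10} summing to 34 is 3795.
P(sum = 34) = 3795/100000 = 759/20000 ≈ 0.038.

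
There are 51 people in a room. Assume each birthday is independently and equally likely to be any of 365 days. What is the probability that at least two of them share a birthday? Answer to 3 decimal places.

0.974

It's easier to compute the probability that all 51 are distinct.
P(all distinct) = 365/365 · 364/365 · ··· · 315/365 ≈ 0.026.
So the probability of at least one match is 1 − 0.026 = 0.974.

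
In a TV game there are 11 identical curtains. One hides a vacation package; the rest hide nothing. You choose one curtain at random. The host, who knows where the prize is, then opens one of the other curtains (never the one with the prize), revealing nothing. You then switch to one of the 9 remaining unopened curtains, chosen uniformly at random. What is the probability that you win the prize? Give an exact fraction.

10/99

Your original curtain holds the prize with probability 1/11, so the other 10 collectively hold it with probability 10/11.
The host can always find an empty curtain to open, so this doesn't change that 10/11; it is now spread over the 9 remaining unopened curtains.
P(win by switching) = (10/11) · (1/9) = 10/99.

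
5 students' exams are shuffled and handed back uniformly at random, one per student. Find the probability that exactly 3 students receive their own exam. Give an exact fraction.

Choose which 3 of the 5 are fixed: C(5,3) = 10 ways.
The remaining 2 must have no fixed point: D(2) = 1.
P = 10·1/120 = 1/12.

1/12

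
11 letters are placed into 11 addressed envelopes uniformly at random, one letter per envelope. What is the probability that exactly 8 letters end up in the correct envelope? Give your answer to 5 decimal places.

Choose which 8 of the 11 are fixed: C(11,8) = 165 ways.
The remaining 3 must have no fixed point: D(3) = 2.
P = 165·2/39916800 = 1/120960 ≈ 0.00001.

0.00001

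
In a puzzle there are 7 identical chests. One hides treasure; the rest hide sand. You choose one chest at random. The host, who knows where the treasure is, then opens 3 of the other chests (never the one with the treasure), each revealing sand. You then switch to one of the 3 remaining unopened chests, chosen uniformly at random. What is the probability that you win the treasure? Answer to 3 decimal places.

0.286

Your original chest holds the treasure with probability 1/7, so the other 6 collectively hold it with probability 6/7.
The host can always find 3 empty chests to open, so the reveals don't change that 6/7; it is now spread over the 3 remaining unopened chests.
P(win by switching) = (6/7) · (1/3) = 2/7 ≈ 0.286.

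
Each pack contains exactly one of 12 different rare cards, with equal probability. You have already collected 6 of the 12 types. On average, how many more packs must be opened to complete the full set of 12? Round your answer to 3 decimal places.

Starting from 6 distinct types, each trial gives a new one with probability (12−i)/12 when i types are held, so the wait for the next new type is 12/(12−i).
E = 12/6 + 12/5 + 12/4 + 12/3 + 12/2 + 12/1 = 147/5 ≈ 29.400.

29.400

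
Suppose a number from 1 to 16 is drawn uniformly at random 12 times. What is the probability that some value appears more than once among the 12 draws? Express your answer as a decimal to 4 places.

0.9969

P(all 12 different) = 16/16 · 15/16 · ··· · 5/16 ≈ 0.0031.
P(at least two equal) = 1 − 0.0031 = 0.9969.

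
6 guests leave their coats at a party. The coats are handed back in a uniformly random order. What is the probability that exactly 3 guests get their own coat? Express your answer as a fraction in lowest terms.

1/18

Choose which 3 of the 6 are fixed: C(6,3) = 20 ways.
The remaining 3 must have no fixed point: D(3) = 2.
P = 20·2/720 = 1/18.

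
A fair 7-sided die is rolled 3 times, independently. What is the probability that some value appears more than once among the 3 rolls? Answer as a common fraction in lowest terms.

19/49

P(all 3 different) = 7/7 · 6/7 · ··· · 5/7 = 30/49.
P(at least two equal) = 1 − 30/49 = 19/49.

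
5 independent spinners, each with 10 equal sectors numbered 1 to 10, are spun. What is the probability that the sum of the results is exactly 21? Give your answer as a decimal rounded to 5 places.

0.03795

There are 10^5 = 100000 equally likely outcomes.
The number of ordered 5-tuples from {1,…,10} summing to 21 is 3795.
P(sum = 21) = 3795/100000 = 759/20000 ≈ 0.03795.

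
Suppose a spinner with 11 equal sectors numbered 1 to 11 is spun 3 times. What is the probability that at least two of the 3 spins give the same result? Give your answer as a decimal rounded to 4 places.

P(all 3 different) = 11/11 · 10/11 · ··· · 9/11 ≈ 0.7438.
P(at least two equal) = 1 − 0.7438 = 0.2562.

0.2562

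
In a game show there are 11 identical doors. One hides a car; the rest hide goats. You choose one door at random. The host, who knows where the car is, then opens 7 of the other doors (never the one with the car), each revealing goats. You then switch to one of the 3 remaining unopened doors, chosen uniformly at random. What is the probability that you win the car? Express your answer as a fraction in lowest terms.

Your original door holds the car with probability 1/11, so the other 10 collectively hold it with probability 10/11.
The host can always find 7 empty doors to open, so the reveals don't change that 10/11; it is now spread over the 3 remaining unopened doors.
P(win by switching) = (10/11) · (1/3) = 10/33.

10/33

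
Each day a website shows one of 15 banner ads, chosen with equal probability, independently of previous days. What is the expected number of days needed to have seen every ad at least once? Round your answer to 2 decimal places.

After i distinct types are collected, each trial gives a new one with probability (15−i)/15, so the expected wait for the next new type is 15/(15−i).
E = 15/15 + 15/14 + 15/13 + 15/12 + 15/11 + 15/10 + 15/9 + 15/8 + 15/7 + 15/6 + 15/5 + 15/4 + 15/3 + 15/2 + 15/1 = 1195757/24024 ≈ 49.77.

49.77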